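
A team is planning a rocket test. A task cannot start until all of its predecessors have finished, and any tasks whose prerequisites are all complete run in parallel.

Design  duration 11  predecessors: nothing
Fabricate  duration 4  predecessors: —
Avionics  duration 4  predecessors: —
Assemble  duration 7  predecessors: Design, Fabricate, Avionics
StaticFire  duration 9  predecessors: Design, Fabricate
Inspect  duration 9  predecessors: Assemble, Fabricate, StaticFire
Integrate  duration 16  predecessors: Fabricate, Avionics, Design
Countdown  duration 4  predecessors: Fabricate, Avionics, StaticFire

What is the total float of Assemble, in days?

2

Critical path: Design→StaticFire→Inspect = 11+9+9 = 29, so the finish is 29 days.
Assemble finishes as early as 18 and must finish by 20.
Float = 29 − 27 = 2.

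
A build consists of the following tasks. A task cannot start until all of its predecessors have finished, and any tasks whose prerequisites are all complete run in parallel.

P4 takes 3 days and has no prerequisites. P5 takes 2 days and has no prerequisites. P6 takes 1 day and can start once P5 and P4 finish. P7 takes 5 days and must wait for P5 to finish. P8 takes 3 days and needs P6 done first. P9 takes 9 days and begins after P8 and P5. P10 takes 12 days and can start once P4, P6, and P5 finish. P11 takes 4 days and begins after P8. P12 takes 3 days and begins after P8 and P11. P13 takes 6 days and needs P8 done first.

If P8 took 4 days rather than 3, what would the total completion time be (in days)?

17

Actual critical path: P4→P6→P8→P9 = 3+1+3+9 = 16 ⇒ 16 days.
P8 lies on that path, so at 4 days the path becomes 17 days.
That remains the longest chain; total 17 days.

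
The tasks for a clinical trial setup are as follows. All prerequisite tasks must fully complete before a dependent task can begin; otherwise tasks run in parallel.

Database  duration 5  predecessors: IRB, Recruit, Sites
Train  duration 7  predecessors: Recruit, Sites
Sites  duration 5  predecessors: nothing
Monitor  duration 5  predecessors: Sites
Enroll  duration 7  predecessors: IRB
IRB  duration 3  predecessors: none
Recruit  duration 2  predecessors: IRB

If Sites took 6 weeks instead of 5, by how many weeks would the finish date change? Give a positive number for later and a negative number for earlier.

1

The binding path is Sites→Train = 5+7 = 12; finish at 12 weeks.
Since Sites is critical, the +1 change carries straight to that chain (now 13 weeks).
That remains the longest chain; total 13 weeks.
Change in finish: 13 − 12 = +1 weeks.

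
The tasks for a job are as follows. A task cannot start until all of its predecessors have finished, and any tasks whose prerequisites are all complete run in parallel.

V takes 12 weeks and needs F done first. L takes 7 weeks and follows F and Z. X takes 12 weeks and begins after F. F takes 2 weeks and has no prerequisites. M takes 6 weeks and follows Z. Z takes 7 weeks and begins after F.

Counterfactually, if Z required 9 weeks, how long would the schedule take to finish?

Critical path before the change: F→Z→L = 2+7+7 = 16 giving 16 weeks.
Z lies on that path, so at 9 weeks the path becomes 18 weeks.
The critical path is still F→Z→L; finish is now 18 weeks.

18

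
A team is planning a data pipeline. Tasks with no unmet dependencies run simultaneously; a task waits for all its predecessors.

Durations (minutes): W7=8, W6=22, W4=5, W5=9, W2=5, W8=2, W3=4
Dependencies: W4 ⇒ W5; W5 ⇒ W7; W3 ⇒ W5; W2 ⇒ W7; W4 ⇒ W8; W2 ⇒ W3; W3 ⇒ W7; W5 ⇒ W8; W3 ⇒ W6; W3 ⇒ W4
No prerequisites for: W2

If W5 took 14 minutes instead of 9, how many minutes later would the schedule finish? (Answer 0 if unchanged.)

5

Critical path before the change: W2→W3→W4→W5→W7 = 5+4+5+9+8 = 31 giving 31 minutes.
W5 is on the critical path; changing it to 14 makes that path 36 minutes.
No other chain overtakes it, so the finish is 36 minutes.
Change in finish: 36 − 31 = +5 minutes.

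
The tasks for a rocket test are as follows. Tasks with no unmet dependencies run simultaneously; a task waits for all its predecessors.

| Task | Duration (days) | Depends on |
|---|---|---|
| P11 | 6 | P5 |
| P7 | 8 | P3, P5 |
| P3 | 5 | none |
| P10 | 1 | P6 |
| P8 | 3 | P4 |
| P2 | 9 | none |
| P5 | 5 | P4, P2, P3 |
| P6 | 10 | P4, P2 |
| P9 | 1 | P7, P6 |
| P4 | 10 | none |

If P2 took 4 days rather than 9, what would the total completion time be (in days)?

As given, the longest chain is P4→P5→P7→P9 = 10+5+8+1 = 24, so the finish is 24 days.
P2 is off the critical path — its longest chain is 23 days, giving 1 of slack.
The critical path is still P4→P5→P7→P9; finish is now 24 days.

24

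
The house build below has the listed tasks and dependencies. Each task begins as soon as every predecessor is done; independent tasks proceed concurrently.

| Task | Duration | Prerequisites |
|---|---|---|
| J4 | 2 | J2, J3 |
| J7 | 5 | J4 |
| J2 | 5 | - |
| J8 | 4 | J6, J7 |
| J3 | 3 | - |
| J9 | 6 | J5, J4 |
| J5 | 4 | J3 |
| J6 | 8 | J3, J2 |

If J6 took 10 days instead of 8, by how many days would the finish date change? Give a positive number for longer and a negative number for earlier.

Actual critical path: J2→J6→J8 = 5+8+4 = 17 ⇒ 17 days.
Since J6 is critical, the +2 change carries straight to that chain (now 19 days).
No other chain overtakes it, so the finish is 19 days.
Change in finish: 19 − 17 = +2 days.

2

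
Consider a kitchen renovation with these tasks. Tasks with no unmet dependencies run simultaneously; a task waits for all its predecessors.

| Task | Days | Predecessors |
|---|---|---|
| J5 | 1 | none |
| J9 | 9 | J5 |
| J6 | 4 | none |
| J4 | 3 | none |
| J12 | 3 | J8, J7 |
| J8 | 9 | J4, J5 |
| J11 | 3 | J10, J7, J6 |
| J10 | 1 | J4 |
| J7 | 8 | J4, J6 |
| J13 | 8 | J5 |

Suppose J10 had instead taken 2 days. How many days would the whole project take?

15

Baseline: J4→J8→J12 = 3+9+3 = 15 → 15 days.
The longest path through J10 is only 7 days, so J10 has float 8.
No other chain overtakes it, so the finish is 15 days.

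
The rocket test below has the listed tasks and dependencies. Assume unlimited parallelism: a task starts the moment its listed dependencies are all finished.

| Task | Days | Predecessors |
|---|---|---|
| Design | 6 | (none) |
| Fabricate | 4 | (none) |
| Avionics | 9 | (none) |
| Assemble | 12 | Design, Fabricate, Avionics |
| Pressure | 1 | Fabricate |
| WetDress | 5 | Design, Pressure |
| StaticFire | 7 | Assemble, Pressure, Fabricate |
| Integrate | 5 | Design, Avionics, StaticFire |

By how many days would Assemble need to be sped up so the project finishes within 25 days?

Current finish: 33 days; target: 25.
Assemble is on every critical path, so each day cut from Assemble cuts the finish by one (this holds down to a finish of 22).
Need 33 − 25 = 8 days off Assemble → Assemble becomes 4 days, finish becomes 25.

8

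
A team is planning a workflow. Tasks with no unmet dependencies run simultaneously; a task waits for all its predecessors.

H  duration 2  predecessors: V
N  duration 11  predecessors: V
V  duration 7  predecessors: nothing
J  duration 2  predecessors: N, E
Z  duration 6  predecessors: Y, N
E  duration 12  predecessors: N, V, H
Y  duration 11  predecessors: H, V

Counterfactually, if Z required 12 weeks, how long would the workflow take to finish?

32

As given, the longest chain is V→N→E→J = 7+11+12+2 = 32, so the finish is 32 weeks.
The longest path through Z is only 26 weeks, so Z has float 6.
The binding chain switches to V→H→Y→Z = 7+2+11+12 = 32; finish 32 weeks.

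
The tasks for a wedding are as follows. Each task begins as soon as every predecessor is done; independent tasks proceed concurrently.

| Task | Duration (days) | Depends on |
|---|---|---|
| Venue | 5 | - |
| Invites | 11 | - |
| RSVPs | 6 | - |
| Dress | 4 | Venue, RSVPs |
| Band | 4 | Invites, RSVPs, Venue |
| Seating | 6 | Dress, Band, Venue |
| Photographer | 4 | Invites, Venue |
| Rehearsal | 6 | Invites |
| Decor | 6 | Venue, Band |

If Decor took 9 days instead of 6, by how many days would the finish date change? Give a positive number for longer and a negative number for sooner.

3

Critical path before the change: Invites→Band→Decor = 11+4+6 = 21 giving 21 days.
Decor is on the critical path; changing it to 9 makes that path 24 days.
No other chain overtakes it, so the finish is 24 days.
Change in finish: 24 − 21 = +3 days.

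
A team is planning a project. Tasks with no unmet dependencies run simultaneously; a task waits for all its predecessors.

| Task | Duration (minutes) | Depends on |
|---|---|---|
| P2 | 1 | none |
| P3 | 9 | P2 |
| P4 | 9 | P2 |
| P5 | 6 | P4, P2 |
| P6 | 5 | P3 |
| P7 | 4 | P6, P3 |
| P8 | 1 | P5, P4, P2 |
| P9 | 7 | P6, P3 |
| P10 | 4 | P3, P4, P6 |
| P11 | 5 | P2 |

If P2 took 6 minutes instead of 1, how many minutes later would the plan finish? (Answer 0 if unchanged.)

Actual critical path: P2→P3→P6→P9 = 1+9+5+7 = 22 ⇒ 22 minutes.
P2 lies on that path, so at 6 minutes the path becomes 27 minutes.
That remains the longest chain; total 27 minutes.
Change in finish: 27 − 22 = +5 minutes.

5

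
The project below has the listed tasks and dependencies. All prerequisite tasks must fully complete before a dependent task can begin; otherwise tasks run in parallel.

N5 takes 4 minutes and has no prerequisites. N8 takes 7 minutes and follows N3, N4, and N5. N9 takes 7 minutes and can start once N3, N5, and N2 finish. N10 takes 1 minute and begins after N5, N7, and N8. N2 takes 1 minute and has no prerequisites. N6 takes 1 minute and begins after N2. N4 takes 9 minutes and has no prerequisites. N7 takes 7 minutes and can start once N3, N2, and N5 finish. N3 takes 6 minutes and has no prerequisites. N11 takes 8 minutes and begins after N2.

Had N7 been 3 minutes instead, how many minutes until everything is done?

17

As given, the longest chain is N4→N8→N10 = 9+7+1 = 17, so the finish is 17 minutes.
N7 has 3 minutes of float (longest path through it is 14).
No other chain overtakes it, so the finish is 17 minutes.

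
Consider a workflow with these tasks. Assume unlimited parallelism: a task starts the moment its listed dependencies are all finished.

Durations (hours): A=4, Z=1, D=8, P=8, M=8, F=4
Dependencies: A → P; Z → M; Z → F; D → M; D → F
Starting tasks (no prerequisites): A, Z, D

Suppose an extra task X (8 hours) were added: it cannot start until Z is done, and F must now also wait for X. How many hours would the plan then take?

Originally the plan takes 16 hours.
With X inserted, F now waits for max(Z, D, X).
New critical path: D→M = 8+8 = 16 ⇒ 16 hours.

16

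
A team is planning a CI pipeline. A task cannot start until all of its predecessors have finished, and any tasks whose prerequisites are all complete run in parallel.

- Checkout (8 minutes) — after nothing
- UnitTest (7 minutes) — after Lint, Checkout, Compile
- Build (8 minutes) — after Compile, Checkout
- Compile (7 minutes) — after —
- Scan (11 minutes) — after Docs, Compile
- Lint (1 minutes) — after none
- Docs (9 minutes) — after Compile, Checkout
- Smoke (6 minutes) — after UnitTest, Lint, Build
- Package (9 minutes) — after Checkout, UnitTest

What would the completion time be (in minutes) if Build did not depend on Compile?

28

Original critical path: Checkout→Docs→Scan = 8+9+11 = 28 ⇒ 28 minutes.
Dropping Compile→Build doesn't change Build's earliest start (8); another predecessor still binds.
The longest chain is now Checkout→Docs→Scan = 8+9+11 = 28, so the project takes 28 minutes.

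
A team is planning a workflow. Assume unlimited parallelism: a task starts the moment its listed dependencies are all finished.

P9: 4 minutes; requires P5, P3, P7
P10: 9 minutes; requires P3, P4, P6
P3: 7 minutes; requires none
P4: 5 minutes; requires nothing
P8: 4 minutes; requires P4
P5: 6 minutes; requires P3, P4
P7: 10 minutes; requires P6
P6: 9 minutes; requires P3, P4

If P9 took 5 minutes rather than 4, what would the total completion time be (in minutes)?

The binding path is P3→P6→P7→P9 = 7+9+10+4 = 30; finish at 30 minutes.
P9 is on the critical path; changing it to 5 makes that path 31 minutes.
No other chain overtakes it, so the finish is 31 minutes.

31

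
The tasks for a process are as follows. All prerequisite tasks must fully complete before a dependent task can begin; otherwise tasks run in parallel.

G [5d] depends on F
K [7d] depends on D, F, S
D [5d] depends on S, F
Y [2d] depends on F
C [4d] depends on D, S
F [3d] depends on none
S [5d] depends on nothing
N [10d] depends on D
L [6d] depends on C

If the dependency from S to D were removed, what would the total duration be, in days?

With the dependency in place, S→D→C→L = 5+5+4+6 = 20 sets the finish at 20 days.
Without S→D, D's earliest start moves from 5 to 3.
New critical path: F→D→C→L = 3+5+4+6 = 18 ⇒ 18 days.

18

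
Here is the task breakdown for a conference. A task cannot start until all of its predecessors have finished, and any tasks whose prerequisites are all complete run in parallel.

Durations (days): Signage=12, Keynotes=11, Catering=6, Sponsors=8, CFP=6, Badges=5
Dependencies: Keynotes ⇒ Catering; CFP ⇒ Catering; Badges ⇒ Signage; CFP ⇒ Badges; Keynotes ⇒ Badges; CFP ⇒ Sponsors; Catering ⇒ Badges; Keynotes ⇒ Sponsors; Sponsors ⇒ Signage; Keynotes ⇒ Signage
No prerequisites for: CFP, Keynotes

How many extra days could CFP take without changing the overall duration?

Keynotes→Catering→Badges→Signage = 11+6+5+12 = 34 sets the makespan at 34 days.
CFP finishes as early as 6 and must finish by 11.
Slack of CFP = 5 − 0 = 5 days.

5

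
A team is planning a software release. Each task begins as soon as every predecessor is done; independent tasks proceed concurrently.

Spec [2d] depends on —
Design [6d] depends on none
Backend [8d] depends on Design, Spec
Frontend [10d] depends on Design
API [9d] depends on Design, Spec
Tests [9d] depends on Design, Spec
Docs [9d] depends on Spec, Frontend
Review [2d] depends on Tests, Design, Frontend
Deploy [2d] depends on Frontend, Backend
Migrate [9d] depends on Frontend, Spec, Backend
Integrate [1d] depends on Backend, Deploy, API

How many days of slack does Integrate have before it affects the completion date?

6

Critical path: Design→Frontend→Docs = 6+10+9 = 25, so the finish is 25 days.
Integrate finishes as early as 19 and must finish by 25.
Slack of Integrate = 24 − 18 = 6 days.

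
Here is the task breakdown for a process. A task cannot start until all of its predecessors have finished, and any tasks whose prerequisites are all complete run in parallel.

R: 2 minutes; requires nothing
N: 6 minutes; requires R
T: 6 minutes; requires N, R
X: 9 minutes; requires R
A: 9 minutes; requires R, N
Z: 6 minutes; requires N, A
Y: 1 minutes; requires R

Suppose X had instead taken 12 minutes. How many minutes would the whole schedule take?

23

Actual critical path: R→N→A→Z = 2+6+9+6 = 23 ⇒ 23 minutes.
X is off the critical path — its longest chain is 11 minutes, giving 12 of slack.
The critical path is still R→N→A→Z; finish is now 23 minutes.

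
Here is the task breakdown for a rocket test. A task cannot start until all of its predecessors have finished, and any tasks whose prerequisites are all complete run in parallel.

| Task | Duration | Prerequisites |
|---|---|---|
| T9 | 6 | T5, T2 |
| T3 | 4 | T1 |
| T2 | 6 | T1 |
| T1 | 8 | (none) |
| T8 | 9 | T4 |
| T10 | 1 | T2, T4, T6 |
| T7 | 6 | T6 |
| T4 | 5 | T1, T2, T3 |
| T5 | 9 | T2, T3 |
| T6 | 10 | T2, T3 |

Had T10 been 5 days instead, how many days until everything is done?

Baseline: T1→T2→T6→T7 = 8+6+10+6 = 30 → 30 days.
T10 has 5 days of float (longest path through it is 25).
No other chain overtakes it, so the finish is 30 days.

30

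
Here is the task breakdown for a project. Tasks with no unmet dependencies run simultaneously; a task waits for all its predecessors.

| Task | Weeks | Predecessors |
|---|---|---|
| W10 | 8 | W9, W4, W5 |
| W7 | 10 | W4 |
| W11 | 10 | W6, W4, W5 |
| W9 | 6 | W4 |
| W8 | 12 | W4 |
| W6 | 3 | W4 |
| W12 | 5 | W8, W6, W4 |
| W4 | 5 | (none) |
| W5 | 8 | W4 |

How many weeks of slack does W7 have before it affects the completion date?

8

The longest chain is W4→W5→W11 = 5+8+10 = 23; overall finish 23 weeks.
W7 finishes as early as 15 and must finish by 23.
Float = 23 − 15 = 8.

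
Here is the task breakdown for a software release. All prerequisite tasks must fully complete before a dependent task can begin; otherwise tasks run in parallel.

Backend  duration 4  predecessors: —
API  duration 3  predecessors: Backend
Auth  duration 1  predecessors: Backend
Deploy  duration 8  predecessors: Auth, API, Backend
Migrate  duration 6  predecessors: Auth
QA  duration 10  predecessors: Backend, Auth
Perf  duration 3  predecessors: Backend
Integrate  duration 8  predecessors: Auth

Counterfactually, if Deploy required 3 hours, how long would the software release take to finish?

As given, the longest chain is Backend→API→Deploy = 4+3+8 = 15, so the finish is 15 hours.
Since Deploy is critical, the -5 change carries straight to that chain (now 10 hours).
Now Backend→Auth→QA = 4+1+10 = 15 is longest, so the finish becomes 15 hours.

15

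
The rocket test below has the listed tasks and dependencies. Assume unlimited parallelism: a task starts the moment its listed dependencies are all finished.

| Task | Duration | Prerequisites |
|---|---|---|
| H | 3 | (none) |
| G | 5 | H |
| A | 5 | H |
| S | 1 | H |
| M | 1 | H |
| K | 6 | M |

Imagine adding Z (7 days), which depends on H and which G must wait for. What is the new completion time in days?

15

Originally the schedule takes 10 days.
With Z inserted, G now waits for max(H, Z).
New critical path: H→Z→G = 3+7+5 = 15 ⇒ 15 days.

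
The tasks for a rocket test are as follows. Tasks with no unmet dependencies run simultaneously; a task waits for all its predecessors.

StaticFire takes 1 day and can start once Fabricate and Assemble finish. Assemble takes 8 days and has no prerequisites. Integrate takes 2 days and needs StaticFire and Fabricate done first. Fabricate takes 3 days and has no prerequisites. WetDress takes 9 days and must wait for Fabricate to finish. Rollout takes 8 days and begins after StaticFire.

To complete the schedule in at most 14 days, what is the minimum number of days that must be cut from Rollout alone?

3

Current finish: 17 days; target: 14.
Rollout is on every critical path, so each day cut from Rollout cuts the finish by one (this holds down to a finish of 12).
Need 17 − 14 = 3 days off Rollout → Rollout becomes 5 days, finish becomes 14.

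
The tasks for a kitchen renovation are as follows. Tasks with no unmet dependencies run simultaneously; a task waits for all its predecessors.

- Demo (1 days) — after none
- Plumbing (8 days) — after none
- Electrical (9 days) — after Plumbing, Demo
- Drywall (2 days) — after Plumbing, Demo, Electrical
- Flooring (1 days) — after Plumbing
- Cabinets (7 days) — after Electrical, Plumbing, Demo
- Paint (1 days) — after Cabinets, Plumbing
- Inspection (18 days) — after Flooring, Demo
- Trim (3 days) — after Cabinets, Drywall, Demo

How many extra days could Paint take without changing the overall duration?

2

The longest chain is Plumbing→Electrical→Cabinets→Trim = 8+9+7+3 = 27; overall finish 27 days.
The longest chain containing Paint totals 25 days.
Float = 27 − 25 = 2.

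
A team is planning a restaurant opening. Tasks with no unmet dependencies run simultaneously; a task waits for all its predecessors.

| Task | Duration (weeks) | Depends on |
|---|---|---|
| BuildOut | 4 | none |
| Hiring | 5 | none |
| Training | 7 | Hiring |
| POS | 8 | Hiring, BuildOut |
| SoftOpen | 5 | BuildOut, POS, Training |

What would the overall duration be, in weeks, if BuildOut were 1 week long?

Critical path before the change: Hiring→POS→SoftOpen = 5+8+5 = 18 giving 18 weeks.
BuildOut has 1 week of float (longest path through it is 17).
That remains the longest chain; total 18 weeks.

18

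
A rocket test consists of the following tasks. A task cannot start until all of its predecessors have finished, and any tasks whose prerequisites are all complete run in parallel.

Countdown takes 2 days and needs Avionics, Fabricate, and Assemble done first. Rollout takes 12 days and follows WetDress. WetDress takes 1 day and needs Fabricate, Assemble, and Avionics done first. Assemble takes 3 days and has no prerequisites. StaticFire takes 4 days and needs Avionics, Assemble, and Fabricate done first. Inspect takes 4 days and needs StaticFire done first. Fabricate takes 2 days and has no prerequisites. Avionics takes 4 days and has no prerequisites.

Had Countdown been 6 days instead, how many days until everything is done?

17

The binding path is Avionics→WetDress→Rollout = 4+1+12 = 17; finish at 17 days.
Countdown has 11 days of float (longest path through it is 6).
The critical path is still Avionics→WetDress→Rollout; finish is now 17 days.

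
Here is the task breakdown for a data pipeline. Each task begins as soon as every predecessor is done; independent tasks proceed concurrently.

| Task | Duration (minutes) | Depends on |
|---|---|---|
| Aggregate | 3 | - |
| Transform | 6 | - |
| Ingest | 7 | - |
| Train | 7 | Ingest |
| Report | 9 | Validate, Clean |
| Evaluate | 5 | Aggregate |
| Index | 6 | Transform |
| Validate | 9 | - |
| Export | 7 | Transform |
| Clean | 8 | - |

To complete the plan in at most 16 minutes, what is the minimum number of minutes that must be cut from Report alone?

2

Current finish: 18 minutes; target: 16.
Report is on every critical path, so each minute cut from Report cuts the finish by one (this holds down to a finish of 14).
Need 18 − 16 = 2 minutes off Report → Report becomes 7 minutes, finish becomes 16.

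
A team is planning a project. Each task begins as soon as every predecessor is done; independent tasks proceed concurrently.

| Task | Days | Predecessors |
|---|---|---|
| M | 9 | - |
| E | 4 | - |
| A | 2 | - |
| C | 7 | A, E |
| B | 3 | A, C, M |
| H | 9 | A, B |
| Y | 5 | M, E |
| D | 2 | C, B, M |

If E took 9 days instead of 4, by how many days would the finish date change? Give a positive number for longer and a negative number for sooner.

As given, the longest chain is E→C→B→H = 4+7+3+9 = 23, so the finish is 23 days.
E is on the critical path; changing it to 9 makes that path 28 days.
That remains the longest chain; total 28 days.
Change in finish: 28 − 23 = +5 days.

5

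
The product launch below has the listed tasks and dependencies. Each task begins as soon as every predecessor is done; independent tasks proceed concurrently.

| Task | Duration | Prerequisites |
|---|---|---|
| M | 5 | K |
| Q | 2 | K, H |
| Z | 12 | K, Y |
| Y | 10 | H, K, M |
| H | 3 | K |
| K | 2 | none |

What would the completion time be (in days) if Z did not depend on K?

Original critical path: K→M→Y→Z = 2+5+10+12 = 29 ⇒ 29 days.
Dropping K→Z doesn't change Z's earliest start (17); another predecessor still binds.
After: K→M→Y→Z = 2+5+10+12 = 29 → 29 days.

29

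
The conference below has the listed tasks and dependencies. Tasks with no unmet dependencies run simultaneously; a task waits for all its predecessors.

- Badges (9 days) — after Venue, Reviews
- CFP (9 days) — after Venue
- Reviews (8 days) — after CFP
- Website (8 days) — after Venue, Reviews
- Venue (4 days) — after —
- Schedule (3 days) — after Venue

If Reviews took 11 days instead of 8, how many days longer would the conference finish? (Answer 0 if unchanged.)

Baseline: Venue→CFP→Reviews→Badges = 4+9+8+9 = 30 → 30 days.
Reviews is on the critical path; changing it to 11 makes that path 33 days.
The critical path is still Venue→CFP→Reviews→Badges; finish is now 33 days.
Change in finish: 33 − 30 = +3 days.

3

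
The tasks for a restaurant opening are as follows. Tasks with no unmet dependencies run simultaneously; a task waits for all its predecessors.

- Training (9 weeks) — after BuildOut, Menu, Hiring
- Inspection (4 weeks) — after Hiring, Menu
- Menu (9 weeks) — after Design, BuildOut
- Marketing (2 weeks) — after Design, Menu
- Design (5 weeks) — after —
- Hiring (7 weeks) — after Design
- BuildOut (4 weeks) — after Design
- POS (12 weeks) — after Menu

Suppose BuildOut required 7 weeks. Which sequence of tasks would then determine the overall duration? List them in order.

Baseline: Design→BuildOut→Menu→POS = 5+4+9+12 = 30 → 30 weeks.
BuildOut is on the critical path; changing it to 7 makes that path 33 weeks.
The critical path is still Design→BuildOut→Menu→POS; finish is now 33 weeks.

Design, BuildOut, Menu, POS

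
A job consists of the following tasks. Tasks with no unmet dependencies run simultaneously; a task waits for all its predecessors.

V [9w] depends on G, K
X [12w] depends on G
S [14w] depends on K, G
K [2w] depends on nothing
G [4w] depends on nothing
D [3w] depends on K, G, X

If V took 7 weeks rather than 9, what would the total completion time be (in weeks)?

The binding path is G→X→D = 4+12+3 = 19; finish at 19 weeks.
The longest path through V is only 13 weeks, so V has float 6.
The critical path is still G→X→D; finish is now 19 weeks.

19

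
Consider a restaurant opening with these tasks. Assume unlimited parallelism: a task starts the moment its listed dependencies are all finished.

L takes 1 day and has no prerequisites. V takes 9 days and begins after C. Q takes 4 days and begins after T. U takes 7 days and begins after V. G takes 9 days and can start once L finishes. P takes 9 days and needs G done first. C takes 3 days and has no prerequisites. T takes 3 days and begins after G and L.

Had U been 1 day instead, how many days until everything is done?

The binding path is C→V→U = 3+9+7 = 19; finish at 19 days.
Since U is critical, the -6 change carries straight to that chain (now 13 days).
The binding chain switches to L→G→P = 1+9+9 = 19; finish 19 days.

19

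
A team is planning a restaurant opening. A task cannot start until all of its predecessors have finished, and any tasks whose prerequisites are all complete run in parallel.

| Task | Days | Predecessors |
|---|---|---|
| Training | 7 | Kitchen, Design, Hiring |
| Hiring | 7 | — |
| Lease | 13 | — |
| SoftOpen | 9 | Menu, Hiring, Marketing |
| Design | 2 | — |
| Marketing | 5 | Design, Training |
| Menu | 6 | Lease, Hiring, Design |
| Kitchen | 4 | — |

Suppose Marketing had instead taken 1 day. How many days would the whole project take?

Baseline: Hiring→Training→Marketing→SoftOpen = 7+7+5+9 = 28 → 28 days.
Marketing is on the critical path; changing it to 1 makes that path 24 days.
Now Lease→Menu→SoftOpen = 13+6+9 = 28 is longest, so the finish becomes 28 days.

28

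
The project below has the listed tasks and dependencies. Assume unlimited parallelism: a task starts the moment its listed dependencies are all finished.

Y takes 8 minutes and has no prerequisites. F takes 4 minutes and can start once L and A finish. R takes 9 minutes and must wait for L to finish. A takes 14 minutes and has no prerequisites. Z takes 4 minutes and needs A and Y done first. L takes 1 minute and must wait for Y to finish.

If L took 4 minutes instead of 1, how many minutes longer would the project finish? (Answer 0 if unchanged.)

The binding path is Y→L→R = 8+1+9 = 18; finish at 18 minutes.
Since L is critical, the +3 change carries straight to that chain (now 21 minutes).
No other chain overtakes it, so the finish is 21 minutes.
Change in finish: 21 − 18 = +3 minutes.

3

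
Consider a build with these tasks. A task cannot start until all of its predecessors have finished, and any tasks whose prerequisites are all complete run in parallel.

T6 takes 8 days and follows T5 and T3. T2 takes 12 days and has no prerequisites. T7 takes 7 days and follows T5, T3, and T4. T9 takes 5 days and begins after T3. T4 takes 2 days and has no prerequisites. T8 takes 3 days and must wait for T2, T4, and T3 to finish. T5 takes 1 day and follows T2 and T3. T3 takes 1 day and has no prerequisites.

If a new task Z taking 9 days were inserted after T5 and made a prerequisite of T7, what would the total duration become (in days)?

29

Originally the job takes 21 days.
With Z inserted, T7 now waits for max(T5, T3, T4, Z).
New critical path: T2→T5→Z→T7 = 12+1+9+7 = 29 ⇒ 29 days.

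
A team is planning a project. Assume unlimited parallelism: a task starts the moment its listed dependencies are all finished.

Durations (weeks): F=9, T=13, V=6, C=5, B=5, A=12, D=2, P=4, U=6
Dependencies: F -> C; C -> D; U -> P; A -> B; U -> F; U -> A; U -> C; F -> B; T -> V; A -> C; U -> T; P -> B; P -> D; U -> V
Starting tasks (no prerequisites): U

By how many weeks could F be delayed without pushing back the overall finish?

3

U→A→C→D = 6+12+5+2 = 25 sets the makespan at 25 weeks.
F finishes as early as 15 and must finish by 18.
Float = 25 − 22 = 3.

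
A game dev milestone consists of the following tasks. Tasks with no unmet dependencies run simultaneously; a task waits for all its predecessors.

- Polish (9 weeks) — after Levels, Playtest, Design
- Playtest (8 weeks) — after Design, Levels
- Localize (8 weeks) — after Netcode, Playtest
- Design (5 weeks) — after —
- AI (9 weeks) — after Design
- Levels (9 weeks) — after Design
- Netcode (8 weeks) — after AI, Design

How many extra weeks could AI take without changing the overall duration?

1

Critical path: Design→Levels→Playtest→Polish = 5+9+8+9 = 31, so the finish is 31 weeks.
The longest chain containing AI totals 30 weeks.
So AI can slip 15 − 14 = 1 week.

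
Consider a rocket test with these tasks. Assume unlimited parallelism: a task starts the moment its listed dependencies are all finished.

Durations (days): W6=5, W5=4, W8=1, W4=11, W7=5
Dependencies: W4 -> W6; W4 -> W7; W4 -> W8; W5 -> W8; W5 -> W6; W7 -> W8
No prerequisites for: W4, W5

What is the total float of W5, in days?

W4→W7→W8 = 11+5+1 = 17 sets the makespan at 17 days.
The longest chain containing W5 totals 9 days.
So W5 can slip 12 − 4 = 8 days.

8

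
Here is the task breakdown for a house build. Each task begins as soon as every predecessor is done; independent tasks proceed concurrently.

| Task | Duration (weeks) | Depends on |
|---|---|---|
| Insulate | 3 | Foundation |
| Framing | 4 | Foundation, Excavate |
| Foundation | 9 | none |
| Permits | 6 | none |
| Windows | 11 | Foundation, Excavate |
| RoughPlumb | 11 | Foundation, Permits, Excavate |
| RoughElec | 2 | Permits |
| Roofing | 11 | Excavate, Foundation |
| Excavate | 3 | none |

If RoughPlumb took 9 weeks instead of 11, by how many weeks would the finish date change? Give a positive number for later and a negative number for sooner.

0

As given, the longest chain is Foundation→RoughPlumb = 9+11 = 20, so the finish is 20 weeks.
Since RoughPlumb is critical, the -2 change carries straight to that chain (now 18 weeks).
The binding chain switches to Foundation→Roofing = 9+11 = 20; finish 20 weeks.
Change in finish: 20 − 20 = +0 weeks.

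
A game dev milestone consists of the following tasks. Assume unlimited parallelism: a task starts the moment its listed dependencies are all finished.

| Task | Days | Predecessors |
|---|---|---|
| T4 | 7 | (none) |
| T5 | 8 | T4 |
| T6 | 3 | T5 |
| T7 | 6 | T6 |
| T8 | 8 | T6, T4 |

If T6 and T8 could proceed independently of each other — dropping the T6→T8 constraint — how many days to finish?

24

Before: longest chain T4→T5→T6→T8 = 7+8+3+8 = 26, finish 26.
Without T6→T8, T8's earliest start moves from 18 to 7.
New critical path: T4→T5→T6→T7 = 7+8+3+6 = 24 ⇒ 24 days.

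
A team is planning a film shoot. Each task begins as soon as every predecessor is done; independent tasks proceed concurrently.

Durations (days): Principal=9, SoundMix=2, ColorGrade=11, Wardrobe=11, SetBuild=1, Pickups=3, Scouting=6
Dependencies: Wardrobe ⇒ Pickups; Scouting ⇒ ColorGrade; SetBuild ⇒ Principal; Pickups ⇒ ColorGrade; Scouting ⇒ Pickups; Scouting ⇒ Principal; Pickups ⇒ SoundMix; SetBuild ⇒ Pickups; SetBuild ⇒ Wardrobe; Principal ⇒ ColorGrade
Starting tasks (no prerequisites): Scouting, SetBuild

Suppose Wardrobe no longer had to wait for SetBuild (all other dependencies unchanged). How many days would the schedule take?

Before: longest chain Scouting→Principal→ColorGrade = 6+9+11 = 26, finish 26.
Without SetBuild→Wardrobe, Wardrobe's earliest start moves from 1 to 0.
The longest chain is now Scouting→Principal→ColorGrade = 6+9+11 = 26, so the schedule takes 26 days.

26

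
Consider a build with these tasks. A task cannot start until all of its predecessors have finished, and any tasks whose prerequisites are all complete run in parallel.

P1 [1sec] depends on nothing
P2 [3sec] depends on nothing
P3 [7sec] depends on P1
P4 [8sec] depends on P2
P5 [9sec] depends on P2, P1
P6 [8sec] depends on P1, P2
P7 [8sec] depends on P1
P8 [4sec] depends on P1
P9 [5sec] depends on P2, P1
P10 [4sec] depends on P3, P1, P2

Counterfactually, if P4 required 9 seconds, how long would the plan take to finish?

12

The binding path is P1→P3→P10 = 1+7+4 = 12; finish at 12 seconds.
P4 has 1 second of float (longest path through it is 11).
No other chain overtakes it, so the finish is 12 seconds.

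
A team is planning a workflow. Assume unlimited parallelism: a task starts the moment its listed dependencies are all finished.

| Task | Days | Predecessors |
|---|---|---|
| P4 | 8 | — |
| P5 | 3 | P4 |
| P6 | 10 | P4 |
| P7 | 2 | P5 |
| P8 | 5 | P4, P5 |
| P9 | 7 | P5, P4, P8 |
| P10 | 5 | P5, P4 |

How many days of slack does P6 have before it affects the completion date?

5

P4→P5→P8→P9 = 8+3+5+7 = 23 sets the makespan at 23 days.
The longest chain containing P6 totals 18 days.
Slack of P6 = 13 − 8 = 5 days.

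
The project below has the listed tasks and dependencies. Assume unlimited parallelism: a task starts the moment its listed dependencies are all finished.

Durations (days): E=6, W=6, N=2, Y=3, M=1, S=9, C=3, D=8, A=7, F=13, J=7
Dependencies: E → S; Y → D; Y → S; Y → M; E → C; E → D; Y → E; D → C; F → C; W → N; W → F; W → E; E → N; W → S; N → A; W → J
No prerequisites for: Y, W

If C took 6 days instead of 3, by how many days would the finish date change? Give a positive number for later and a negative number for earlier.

3

Critical path before the change: W→E→D→C = 6+6+8+3 = 23 giving 23 days.
Since C is critical, the +3 change carries straight to that chain (now 26 days).
The critical path is still W→E→D→C; finish is now 26 days.
Change in finish: 26 − 23 = +3 days.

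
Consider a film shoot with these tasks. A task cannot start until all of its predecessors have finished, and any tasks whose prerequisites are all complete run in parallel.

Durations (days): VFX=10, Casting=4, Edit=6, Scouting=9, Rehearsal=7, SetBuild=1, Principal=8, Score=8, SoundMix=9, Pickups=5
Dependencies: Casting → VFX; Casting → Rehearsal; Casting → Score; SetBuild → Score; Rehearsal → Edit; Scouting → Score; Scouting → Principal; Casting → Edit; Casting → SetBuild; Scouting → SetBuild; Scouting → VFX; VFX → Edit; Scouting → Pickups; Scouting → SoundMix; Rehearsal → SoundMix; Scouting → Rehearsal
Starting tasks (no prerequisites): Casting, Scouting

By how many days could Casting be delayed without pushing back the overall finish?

5

The longest chain is Scouting→Rehearsal→SoundMix = 9+7+9 = 25; overall finish 25 days.
Casting finishes as early as 4 and must finish by 9.
Slack of Casting = 5 − 0 = 5 days.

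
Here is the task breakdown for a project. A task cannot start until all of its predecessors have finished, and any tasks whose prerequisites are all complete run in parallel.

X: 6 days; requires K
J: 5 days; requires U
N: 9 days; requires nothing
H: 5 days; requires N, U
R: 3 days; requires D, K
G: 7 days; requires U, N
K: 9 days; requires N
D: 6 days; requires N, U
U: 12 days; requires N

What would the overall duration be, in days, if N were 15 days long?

36

Critical path before the change: N→U→D→R = 9+12+6+3 = 30 giving 30 days.
N is on the critical path; changing it to 15 makes that path 36 days.
That remains the longest chain; total 36 days.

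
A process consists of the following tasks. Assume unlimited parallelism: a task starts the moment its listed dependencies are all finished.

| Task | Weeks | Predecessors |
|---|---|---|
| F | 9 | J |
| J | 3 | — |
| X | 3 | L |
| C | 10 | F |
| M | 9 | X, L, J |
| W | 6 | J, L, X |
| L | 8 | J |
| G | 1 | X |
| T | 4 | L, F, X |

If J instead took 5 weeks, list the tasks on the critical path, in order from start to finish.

J, L, X, M

Actual critical path: J→L→X→M = 3+8+3+9 = 23 ⇒ 23 weeks.
J lies on that path, so at 5 weeks the path becomes 25 weeks.
The critical path is still J→L→X→M; finish is now 25 weeks.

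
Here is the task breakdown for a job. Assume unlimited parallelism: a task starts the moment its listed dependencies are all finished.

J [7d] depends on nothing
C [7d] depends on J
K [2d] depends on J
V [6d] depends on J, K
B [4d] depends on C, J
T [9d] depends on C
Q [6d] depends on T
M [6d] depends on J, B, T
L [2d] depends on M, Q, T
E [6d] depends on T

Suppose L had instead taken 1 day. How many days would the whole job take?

30

Critical path before the change: J→C→T→Q→L = 7+7+9+6+2 = 31 giving 31 days.
L lies on that path, so at 1 day the path becomes 30 days.
No other chain overtakes it, so the finish is 30 days.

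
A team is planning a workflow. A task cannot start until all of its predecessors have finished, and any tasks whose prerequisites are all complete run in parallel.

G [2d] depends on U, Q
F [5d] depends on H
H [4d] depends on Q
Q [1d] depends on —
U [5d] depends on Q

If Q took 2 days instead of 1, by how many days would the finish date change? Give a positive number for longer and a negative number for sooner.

Actual critical path: Q→H→F = 1+4+5 = 10 ⇒ 10 days.
Since Q is critical, the +1 change carries straight to that chain (now 11 days).
The critical path is still Q→H→F; finish is now 11 days.
Change in finish: 11 − 10 = +1 days.

1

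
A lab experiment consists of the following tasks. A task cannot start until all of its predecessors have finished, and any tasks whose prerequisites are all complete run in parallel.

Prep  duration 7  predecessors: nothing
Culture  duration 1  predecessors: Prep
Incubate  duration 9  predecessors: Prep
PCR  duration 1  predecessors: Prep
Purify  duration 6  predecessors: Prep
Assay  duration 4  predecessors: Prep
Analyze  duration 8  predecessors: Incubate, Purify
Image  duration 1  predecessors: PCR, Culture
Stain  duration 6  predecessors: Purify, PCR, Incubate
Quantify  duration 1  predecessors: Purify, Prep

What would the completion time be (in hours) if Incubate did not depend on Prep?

21

Before: longest chain Prep→Incubate→Analyze = 7+9+8 = 24, finish 24.
Without Prep→Incubate, Incubate's earliest start moves from 7 to 0.
The longest chain is now Prep→Purify→Analyze = 7+6+8 = 21, so the schedule takes 21 hours.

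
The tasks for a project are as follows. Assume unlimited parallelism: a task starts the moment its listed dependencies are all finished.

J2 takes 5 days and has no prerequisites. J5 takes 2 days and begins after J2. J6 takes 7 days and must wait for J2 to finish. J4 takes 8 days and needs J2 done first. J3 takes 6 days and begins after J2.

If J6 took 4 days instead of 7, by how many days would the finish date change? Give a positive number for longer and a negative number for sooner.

0

Actual critical path: J2→J4 = 5+8 = 13 ⇒ 13 days.
The longest path through J6 is only 12 days, so J6 has float 1.
No other chain overtakes it, so the finish is 13 days.
Change in finish: 13 − 13 = +0 days.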